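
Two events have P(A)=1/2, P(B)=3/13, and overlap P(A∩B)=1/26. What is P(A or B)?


P(A∪B) = P(A) + P(B) - P(A∩B)
= 1/2 + 3/13 - 1/26 = 9/13

9/13


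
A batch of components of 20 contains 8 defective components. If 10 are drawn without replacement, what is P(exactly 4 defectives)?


P(X=4) = C(8,4)*C(12,6) / C(20,10)
= 70*924 / 184756
= 64680/184756 = 1470/4199

1470/4199


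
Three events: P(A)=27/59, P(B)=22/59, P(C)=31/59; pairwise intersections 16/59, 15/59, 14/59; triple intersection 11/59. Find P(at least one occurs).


P(A∪B∪C) = P(A)+P(B)+P(C) - P(AB)-P(AC)-P(BC) + P(ABC)
= 27/59+22/59+31/59 - 16/59-15/59-14/59 + 11/59
= 46/59

46/59


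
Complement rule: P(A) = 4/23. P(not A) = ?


P(A') = 1 - P(A) = 1 - 4/23 = 19/23

19/23


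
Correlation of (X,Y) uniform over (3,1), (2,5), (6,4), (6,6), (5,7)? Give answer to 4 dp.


Cov(X,Y) = 1.3600, Var(X) = 2.6400, Var(Y) = 4.2400
rho = Cov/(sqrt(VarX)*sqrt(VarY)) = 0.4065

0.4065


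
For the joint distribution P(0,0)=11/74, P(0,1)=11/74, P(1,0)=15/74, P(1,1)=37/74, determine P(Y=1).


P(Y=1) = P(0,1)+P(1,1) = 11/74 + 37/74 = 48/74 = 24/37

24/37


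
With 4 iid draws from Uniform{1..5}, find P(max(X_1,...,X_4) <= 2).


P(max <= 2) = P(all X_i <= 2) = (P(X_1 <= 2))^4
= (2/5)^4 = 16/625

16/625


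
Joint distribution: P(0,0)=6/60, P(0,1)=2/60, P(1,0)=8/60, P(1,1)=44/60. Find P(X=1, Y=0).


Read from table: P(X=1, Y=0) = 8/60 = 2/15

2/15


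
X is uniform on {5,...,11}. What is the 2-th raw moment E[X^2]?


E[X^2] = (1/7) * sum(x^2 for x=5..11)
= 476/7 = 68

68


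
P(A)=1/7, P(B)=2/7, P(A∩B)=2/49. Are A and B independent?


P(A)*P(B) = 1/7*2/7 = 2/49
P(A∩B) = 2/49, which equals P(A)P(B), so independent

Yes, A and B are independent


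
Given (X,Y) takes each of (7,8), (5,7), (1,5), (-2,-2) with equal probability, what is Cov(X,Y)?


E[X]=11/4, E[Y]=9/2, E[XY]=25
Cov(X,Y) = E[XY] - E[X]E[Y] = 25 - 11/4*9/2 = 101/8

101/8


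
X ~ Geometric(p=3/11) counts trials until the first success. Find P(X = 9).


P(X=9) = (1-p)^8 * p = (8/11)^8 * 3/11
= 16777216/214358881 * 3/11 = 50331648/2357947691

50331648/2357947691


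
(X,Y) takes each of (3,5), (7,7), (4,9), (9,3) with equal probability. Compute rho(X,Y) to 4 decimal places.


Cov(X,Y) = -2.7500, Var(X) = 5.6875, Var(Y) = 5.0000
rho = Cov/(sqrt(VarX)*sqrt(VarY)) = -0.5157

-0.5157


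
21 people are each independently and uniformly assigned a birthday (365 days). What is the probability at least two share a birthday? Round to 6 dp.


P(all different) = prod((365-i)/365 for i=0..20) = 0.556312
P(at least one match) = 1 - 0.556312 = 0.443688

0.443688


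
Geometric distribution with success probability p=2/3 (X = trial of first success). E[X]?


For geometric (trials until first success), E[X] = 1/p = 1/(2/3) = 3/2

3/2


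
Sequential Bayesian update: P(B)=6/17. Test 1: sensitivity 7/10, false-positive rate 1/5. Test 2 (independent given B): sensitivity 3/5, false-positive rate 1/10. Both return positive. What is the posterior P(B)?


After test 1: P(+) = 7/10*6/17 + 1/5*11/17 = 32/85
P(B|+) = (21/85)/(32/85) = 21/32
After test 2 (use post1 as new prior): P(+) = 3/5*21/32 + 1/10*11/32 = 137/320
P(B|+,+) = (63/160)/(137/320) = 126/137

126/137


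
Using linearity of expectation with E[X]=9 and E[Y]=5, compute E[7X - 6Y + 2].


E[7X - 6Y + 2] = 7*E[X] - 6*E[Y] + 2
= (7)*(9) + (-6)*(5) + (2)
= 63 - 30 + 2 = 35

35


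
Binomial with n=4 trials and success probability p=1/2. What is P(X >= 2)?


P(X>=2) = P(X=2) + P(X=3) + P(X=4)
= 3/8 + 1/4 + 1/16
= 11/16

11/16


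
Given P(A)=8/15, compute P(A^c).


P(A') = 1 - P(A) = 1 - 8/15 = 7/15

7/15


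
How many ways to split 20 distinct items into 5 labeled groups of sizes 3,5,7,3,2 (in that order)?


20! = 2432902008176640000
Denominator: 3!=6 * 5!=120 * 7!=5040 * 3!=6 * 2!=2
Coefficient = 2432902008176640000 / 43545600 = 55870214400

55870214400


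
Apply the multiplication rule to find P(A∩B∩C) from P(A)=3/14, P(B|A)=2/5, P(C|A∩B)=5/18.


P(A∩B∩C) = P(A) * P(B|A) * P(C|A∩B)
= 3/14 * 2/5 * 5/18
= 3/35 * 5/18 = 1/42

1/42


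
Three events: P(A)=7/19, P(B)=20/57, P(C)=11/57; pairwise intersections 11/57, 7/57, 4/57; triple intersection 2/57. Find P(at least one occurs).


P(A∪B∪C) = P(A)+P(B)+P(C) - P(AB)-P(AC)-P(BC) + P(ABC)
= 7/19+20/57+11/57 - 11/57-7/57-4/57 + 2/57
= 32/57

32/57


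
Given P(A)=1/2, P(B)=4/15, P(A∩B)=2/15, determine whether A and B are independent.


P(A)*P(B) = 1/2*4/15 = 2/15
P(A∩B) = 2/15, which equals P(A)P(B), so independent

Yes, A and B are independent


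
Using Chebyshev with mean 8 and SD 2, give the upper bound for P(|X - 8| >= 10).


k = 10/2 = 5
Chebyshev: P(|X-mu| >= k*sigma) <= 1/k^2 = 1/5^2 = 1/25

1/25


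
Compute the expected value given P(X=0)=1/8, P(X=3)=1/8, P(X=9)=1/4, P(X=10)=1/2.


E[X] = sum(x * P(x))
= 0*1/8 + 3*1/8 + 9*1/4 + 10*1/2
= 61/8

61/8


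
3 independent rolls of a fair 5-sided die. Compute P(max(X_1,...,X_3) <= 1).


P(max <= 1) = P(all X_i <= 1) = (P(X_1 <= 1))^3
= (1/5)^3 = 1/125

1/125


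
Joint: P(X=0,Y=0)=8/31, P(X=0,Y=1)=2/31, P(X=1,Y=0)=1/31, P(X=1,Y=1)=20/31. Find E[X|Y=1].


P(Y=1) = 22/31
E[X|Y=1] = (0*2 + 1*20)/22 = 20/22 = 10/11

10/11


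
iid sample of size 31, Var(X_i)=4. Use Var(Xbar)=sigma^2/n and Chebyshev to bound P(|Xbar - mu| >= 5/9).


Var(Xbar) = Var(X)/n = 4/31
Chebyshev: P(|Xbar-mu| >= 5/9) <= Var(Xbar)/(5/9)^2 = (4/31)/(25/81) = 324/775

324/775


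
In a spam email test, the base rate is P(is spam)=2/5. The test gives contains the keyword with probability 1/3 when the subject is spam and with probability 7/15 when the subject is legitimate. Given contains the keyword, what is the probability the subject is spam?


P(A) = P(A|B)P(B) + P(A|B')P(B') = 1/3*2/5 + 7/15*3/5 = 31/75
P(B|A) = P(A|B)P(B)/P(A) = (2/15)/(31/75) = 10/31

10/31


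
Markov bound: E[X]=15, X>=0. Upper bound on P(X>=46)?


Markov: P(X >= a) <= E[X]/a
P(X >= 46) <= 15/46

15/46


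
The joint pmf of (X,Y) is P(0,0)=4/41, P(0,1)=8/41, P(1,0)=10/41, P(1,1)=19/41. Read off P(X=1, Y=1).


Read from table: P(X=1, Y=1) = 19/41

19/41


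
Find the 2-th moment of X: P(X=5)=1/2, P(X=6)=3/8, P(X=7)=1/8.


E[X^2] = sum(x^2 * P(x))
= 25*1/2 + 36*3/8 + 49*1/8
= 257/8

257/8


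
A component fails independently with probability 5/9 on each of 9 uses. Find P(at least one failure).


P(at least one) = 1 - P(none)
P(none) = (1 - 5/9)^9 = (4/9)^9 = 262144/387420489
P(at least one) = 1 - 262144/387420489 = 387158345/387420489

387158345/387420489


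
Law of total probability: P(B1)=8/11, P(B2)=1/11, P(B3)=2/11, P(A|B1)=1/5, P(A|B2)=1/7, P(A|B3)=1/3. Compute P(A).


P(A) = P(A|B1)P(B1) + P(A|B2)P(B2) + P(A|B3)P(B3)
= 1/5*8/11 + 1/7*1/11 + 1/3*2/11
= 8/55 + 1/77 + 2/33 = 23/105

23/105


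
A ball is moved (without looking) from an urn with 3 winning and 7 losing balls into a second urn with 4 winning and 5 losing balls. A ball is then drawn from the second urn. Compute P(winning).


P(transfer winning) = 3/10; P(transfer losing) = 7/10
If winning transferred: Urn II has 5 winning of 10, so P(winning|winning moved) = 1/2
If losing transferred: Urn II has 4 winning of 10, so P(winning|losing moved) = 2/5
By total probability: P(winning) = 3/10*1/2 + 7/10*2/5 = 43/100

43/100


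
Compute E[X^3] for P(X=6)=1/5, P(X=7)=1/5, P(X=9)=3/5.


E[X^3] = sum(g(x)*P(x))
= 216*1/5 + 343*1/5 + 729*3/5
= 2746/5

2746/5


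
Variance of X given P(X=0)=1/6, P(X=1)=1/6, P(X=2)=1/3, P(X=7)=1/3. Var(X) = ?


E[X] = 19/6, E[X^2] = 107/6
Var(X) = E[X^2] - (E[X])^2 = 107/6 - (19/6)^2 = 281/36

281/36


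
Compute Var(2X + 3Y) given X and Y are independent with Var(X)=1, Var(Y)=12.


Independence => Cov(X,Y)=0
Var(2X + 3Y) = 2^2*Var(X) + 3^2*Var(Y)
= 4*1 + 9*12 = 112

112


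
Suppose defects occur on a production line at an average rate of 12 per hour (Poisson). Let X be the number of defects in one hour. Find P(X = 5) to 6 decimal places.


P(X=5) = e^(-12) * 12^5 / 5!
≈ 0.000006144212353 * 248832 / 120
≈ 0.012741

0.012741


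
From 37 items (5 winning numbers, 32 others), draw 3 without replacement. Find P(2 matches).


P(X=2) = C(5,2)*C(32,1) / C(37,3)
= 10*32 / 7770
= 320/7770 = 32/777

32/777


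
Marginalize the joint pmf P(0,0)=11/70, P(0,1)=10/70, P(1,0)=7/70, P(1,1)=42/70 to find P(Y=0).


P(Y=0) = P(0,0)+P(1,0) = 11/70 + 7/70 = 18/70 = 9/35

9/35


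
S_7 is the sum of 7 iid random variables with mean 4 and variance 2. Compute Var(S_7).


By independence, Var(S_n) = n*Var(X_1) = 7*2 = 14

14


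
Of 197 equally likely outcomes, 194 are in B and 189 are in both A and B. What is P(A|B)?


P(A|B) = P(A∩B)/P(B) = (189/197)/(194/197) = 189/194

189/194


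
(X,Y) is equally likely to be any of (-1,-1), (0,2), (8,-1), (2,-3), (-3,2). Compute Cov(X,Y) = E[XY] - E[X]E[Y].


E[X]=6/5, E[Y]=-1/5, E[XY]=-19/5
Cov(X,Y) = E[XY] - E[X]E[Y] = -19/5 - 6/5*-1/5 = -89/25

-89/25


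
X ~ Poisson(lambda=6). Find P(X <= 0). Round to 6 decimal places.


P(X<=0) = e^(-6)*6^0/0!
≈ 0.0024787522
≈ 0.002479

0.002479


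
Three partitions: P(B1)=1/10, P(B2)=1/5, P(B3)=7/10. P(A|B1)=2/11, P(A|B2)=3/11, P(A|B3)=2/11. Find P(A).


P(A) = P(A|B1)P(B1) + P(A|B2)P(B2) + P(A|B3)P(B3)
= 2/11*1/10 + 3/11*1/5 + 2/11*7/10
= 1/55 + 3/55 + 7/55 = 1/5

1/5


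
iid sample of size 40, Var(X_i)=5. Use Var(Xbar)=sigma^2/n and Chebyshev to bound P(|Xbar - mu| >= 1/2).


Var(Xbar) = Var(X)/n = 5/40
Chebyshev: P(|Xbar-mu| >= 1/2) <= Var(Xbar)/(1/2)^2 = (1/8)/(1/4) = 1/2

1/2


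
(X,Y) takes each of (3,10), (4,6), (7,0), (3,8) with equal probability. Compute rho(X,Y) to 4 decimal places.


Cov(X,Y) = -6.0000, Var(X) = 2.6875, Var(Y) = 14.0000
rho = Cov/(sqrt(VarX)*sqrt(VarY)) = -0.9782

-0.9782


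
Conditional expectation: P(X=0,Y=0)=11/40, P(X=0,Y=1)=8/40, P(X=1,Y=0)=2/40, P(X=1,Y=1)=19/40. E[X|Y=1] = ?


P(Y=1) = 27/40
E[X|Y=1] = (0*8 + 1*19)/27 = 19/27

19/27


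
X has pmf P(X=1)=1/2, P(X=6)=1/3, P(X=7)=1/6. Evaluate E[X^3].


E[X^3] = sum(x^3 * P(x))
= 1*1/2 + 216*1/3 + 343*1/6
= 389/3

389/3


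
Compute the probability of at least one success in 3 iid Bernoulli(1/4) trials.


P(at least one) = 1 - P(none)
P(none) = (1 - 1/4)^3 = (3/4)^3 = 27/64
P(at least one) = 1 - 27/64 = 37/64

37/64


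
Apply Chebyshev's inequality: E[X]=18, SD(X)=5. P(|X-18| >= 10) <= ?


k = 10/5 = 2
Chebyshev: P(|X-mu| >= k*sigma) <= 1/k^2 = 1/2^2 = 1/4

1/4


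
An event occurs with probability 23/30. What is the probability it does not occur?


P(A') = 1 - P(A) = 1 - 23/30 = 7/30

7/30


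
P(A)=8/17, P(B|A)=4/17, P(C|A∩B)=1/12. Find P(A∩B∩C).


P(A∩B∩C) = P(A) * P(B|A) * P(C|A∩B)
= 8/17 * 4/17 * 1/12
= 32/289 * 1/12 = 8/867

8/867


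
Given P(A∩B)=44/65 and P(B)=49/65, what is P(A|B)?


P(A|B) = P(A∩B)/P(B) = (44/65)/(49/65) = 44/49

44/49


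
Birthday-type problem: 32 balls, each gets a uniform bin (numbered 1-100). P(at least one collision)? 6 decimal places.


P(all different) = prod((100-i)/100 for i=0..31) = 0.003763
P(at least one match) = 1 - 0.003763 = 0.996237

0.996237


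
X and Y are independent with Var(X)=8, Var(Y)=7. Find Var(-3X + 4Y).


Independence => Cov(X,Y)=0
Var(-3X + 4Y) = (-3)^2*Var(X) + 4^2*Var(Y)
= 9*8 + 16*7 = 184

184


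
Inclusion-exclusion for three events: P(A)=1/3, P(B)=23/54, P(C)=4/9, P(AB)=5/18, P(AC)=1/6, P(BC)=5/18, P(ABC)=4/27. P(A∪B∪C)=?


P(A∪B∪C) = P(A)+P(B)+P(C) - P(AB)-P(AC)-P(BC) + P(ABC)
= 1/3+23/54+4/9 - 5/18-1/6-5/18 + 4/27
= 17/27

17/27


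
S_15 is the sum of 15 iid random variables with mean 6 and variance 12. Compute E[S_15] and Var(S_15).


E[S_n] = n*mu = 15*6 = 90
Var(S_n) = n*sigma^2 = 15*12 = 180

E[S_15]=90, Var(S_15)=180


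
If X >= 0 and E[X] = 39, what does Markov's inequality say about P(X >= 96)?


Markov: P(X >= a) <= E[X]/a
P(X >= 96) <= 39/96 = 13/32

13/32


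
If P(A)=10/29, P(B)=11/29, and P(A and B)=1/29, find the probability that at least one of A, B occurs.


P(A∪B) = P(A) + P(B) - P(A∩B)
= 10/29 + 11/29 - 1/29 = 20/29

20/29


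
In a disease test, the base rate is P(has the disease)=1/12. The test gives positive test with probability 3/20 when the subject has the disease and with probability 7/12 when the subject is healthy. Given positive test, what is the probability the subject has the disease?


P(A) = P(A|B)P(B) + P(A|B')P(B') = 3/20*1/12 + 7/12*11/12 = 197/360
P(B|A) = P(A|B)P(B)/P(A) = (1/80)/(197/360) = 9/394

9/394


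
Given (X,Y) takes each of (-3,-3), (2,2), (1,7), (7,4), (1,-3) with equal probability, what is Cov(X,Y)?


E[X]=8/5, E[Y]=7/5, E[XY]=9
Cov(X,Y) = E[XY] - E[X]E[Y] = 9 - 8/5*7/5 = 169/25

169/25


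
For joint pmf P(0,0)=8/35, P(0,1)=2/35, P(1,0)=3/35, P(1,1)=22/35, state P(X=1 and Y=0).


Read from table: P(X=1, Y=0) = 3/35

3/35


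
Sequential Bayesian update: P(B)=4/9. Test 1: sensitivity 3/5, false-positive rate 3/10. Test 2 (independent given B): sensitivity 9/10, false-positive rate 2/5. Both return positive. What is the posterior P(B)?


After test 1: P(+) = 3/5*4/9 + 3/10*5/9 = 13/30
P(B|+) = (4/15)/(13/30) = 8/13
After test 2 (use post1 as new prior): P(+) = 9/10*8/13 + 2/5*5/13 = 46/65
P(B|+,+) = (36/65)/(46/65) = 18/23

18/23


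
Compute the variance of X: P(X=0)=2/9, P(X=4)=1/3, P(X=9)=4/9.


E[X] = 16/3, E[X^2] = 124/3
Var(X) = E[X^2] - (E[X])^2 = 124/3 - (16/3)^2 = 116/9

116/9


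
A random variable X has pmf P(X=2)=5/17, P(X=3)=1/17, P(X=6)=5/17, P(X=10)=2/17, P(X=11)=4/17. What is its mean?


E[X] = sum(x * P(x))
= 2*5/17 + 3*1/17 + 6*5/17 + 10*2/17 + 11*4/17
= 107/17

107/17


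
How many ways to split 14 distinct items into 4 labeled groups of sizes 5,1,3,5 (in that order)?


14! = 87178291200
Denominator: 5!=120 * 1!=1 * 3!=6 * 5!=120
Coefficient = 87178291200 / 86400 = 1009008

1009008


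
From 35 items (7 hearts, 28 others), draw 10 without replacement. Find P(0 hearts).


P(X=0) = C(7,0)*C(28,10) / C(35,10)
= 1*13123110 / 183579396
= 13123110/183579396 = 2185/30566

2185/30566


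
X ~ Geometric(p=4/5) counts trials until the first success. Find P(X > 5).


P(X > 5) = P(first 5 trials all fail) = (1-p)^5 = (1/5)^5 = 1/3125

1/3125


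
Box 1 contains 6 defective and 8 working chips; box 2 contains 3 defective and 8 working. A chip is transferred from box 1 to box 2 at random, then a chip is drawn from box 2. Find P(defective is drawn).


P(transfer defective) = 6/14 = 3/7; P(transfer working) = 4/7
If defective transferred: Urn II has 4 defective of 12, so P(defective|defective moved) = 1/3
If working transferred: Urn II has 3 defective of 12, so P(defective|working moved) = 1/4
By total probability: P(defective) = 3/7*1/3 + 4/7*1/4 = 2/7

2/7


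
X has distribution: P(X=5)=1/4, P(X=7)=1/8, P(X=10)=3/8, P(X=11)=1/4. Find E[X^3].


E[X^3] = sum(g(x)*P(x))
= 125*1/4 + 343*1/8 + 1000*3/8 + 1331*1/4
= 6255/8

6255/8


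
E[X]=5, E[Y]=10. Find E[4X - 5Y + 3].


E[4X - 5Y + 3] = 4*E[X] - 5*E[Y] + 3
= (4)*(5) + (-5)*(10) + (3)
= 20 - 50 + 3 = -27

-27


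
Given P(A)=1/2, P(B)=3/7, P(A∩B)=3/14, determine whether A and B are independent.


P(A)*P(B) = 1/2*3/7 = 3/14
P(A∩B) = 3/14, which equals P(A)P(B), so independent

Yes, A and B are independent


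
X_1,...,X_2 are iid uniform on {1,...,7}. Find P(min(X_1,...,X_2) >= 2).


P(min >= 2) = P(all X_i >= 2) = (P(X_1 >= 2))^2
= (6/7)^2 = 36/49

36/49


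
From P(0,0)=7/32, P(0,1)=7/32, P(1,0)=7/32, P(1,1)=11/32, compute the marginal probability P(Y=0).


P(Y=0) = P(0,0)+P(1,0) = 7/32 + 7/32 = 14/32 = 7/16

7/16


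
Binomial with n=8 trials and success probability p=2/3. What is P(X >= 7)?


P(X>=7) = P(X=7) + P(X=8)
= 1024/6561 + 256/6561
= 1280/6561

1280/6561


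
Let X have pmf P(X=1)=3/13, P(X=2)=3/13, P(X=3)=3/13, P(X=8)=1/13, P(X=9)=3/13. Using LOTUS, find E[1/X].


E[1/X] = sum(g(x)*P(x))
= 1*3/13 + 1/2*3/13 + 1/3*3/13 + 1/8*1/13 + 1/9*3/13
= 11/24

11/24


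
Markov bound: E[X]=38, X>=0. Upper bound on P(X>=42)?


Markov: P(X >= a) <= E[X]/a
P(X >= 42) <= 38/42 = 19/21

19/21


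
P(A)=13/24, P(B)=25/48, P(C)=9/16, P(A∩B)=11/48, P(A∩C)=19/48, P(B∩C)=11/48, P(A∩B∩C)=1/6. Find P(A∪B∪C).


P(A∪B∪C) = P(A)+P(B)+P(C) - P(AB)-P(AC)-P(BC) + P(ABC)
= 13/24+25/48+9/16 - 11/48-19/48-11/48 + 1/6
= 15/16

15/16


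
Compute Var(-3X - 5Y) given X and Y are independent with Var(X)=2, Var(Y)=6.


Independence => Cov(X,Y)=0
Var(-3X - 5Y) = (-3)^2*Var(X) + (-5)^2*Var(Y)
= 9*2 + 25*6 = 168

168


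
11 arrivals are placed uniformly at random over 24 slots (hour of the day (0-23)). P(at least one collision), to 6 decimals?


P(all different) = prod((24-i)/24 for i=0..10) = 0.065479
P(at least one match) = 1 - 0.065479 = 0.934521

0.934521


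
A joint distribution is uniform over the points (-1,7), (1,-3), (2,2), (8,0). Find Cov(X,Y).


E[X]=5/2, E[Y]=3/2, E[XY]=-3/2
Cov(X,Y) = E[XY] - E[X]E[Y] = -3/2 - 5/2*3/2 = -21/4

-21/4


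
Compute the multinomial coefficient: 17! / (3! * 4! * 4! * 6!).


17! = 355687428096000
Denominator: 3!=6 * 4!=24 * 4!=24 * 6!=720
Coefficient = 355687428096000 / 2488320 = 142942800

142942800


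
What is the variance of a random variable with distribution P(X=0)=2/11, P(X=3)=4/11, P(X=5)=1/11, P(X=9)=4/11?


E[X] = 53/11, E[X^2] = 35
Var(X) = E[X^2] - (E[X])^2 = 35 - (53/11)^2 = 1426/121

1426/121


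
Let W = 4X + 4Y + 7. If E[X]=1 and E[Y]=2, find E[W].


E[4X + 4Y + 7] = 4*E[X] + 4*E[Y] + 7
= (4)*(1) + (4)*(2) + (7)
= 4 + 8 + 7 = 19

19


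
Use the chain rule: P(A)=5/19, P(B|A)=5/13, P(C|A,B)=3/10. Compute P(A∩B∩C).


P(A∩B∩C) = P(A) * P(B|A) * P(C|A∩B)
= 5/19 * 5/13 * 3/10
= 25/247 * 3/10 = 15/494

15/494


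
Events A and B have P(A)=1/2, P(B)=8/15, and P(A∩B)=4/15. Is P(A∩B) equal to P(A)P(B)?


P(A)*P(B) = 1/2*8/15 = 4/15
P(A∩B) = 4/15, which equals P(A)P(B), so independent

Yes, A and B are independent


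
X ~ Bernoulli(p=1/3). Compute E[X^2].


For Bernoulli: X in {0,1}
E[X^2] = 0^2*(1-1/3) + 1^2*1/3 = 1/3

1/3


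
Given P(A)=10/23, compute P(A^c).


P(A') = 1 - P(A) = 1 - 10/23 = 13/23

13/23


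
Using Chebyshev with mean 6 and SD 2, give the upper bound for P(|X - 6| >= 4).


k = 4/2 = 2
Chebyshev: P(|X-mu| >= k*sigma) <= 1/k^2 = 1/2^2 = 1/4

1/4


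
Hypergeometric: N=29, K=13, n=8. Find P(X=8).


P(X=8) = C(13,8)*C(16,0) / C(29,8)
= 1287*1 / 4292145
= 1287/4292145 = 1/3335

1/3335


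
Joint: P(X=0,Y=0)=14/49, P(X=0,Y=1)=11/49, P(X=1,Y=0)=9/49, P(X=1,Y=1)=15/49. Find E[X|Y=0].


P(Y=0) = 23/49
E[X|Y=0] = (0*14 + 1*9)/23 = 9/23

9/23


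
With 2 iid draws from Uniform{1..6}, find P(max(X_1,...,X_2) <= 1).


P(max <= 1) = P(all X_i <= 1) = (P(X_1 <= 1))^2
= (1/6)^2 = 1/36

1/36


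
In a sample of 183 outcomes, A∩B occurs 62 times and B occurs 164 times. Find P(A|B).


P(A|B) = P(A∩B)/P(B) = (62/183)/(164/183) = 62/164 = 31/82

31/82


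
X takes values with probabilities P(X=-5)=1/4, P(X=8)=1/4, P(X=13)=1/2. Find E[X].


E[X] = sum(x * P(x))
= -5*1/4 + 8*1/4 + 13*1/2
= 29/4

29/4


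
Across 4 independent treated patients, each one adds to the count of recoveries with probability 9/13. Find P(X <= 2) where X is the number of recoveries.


P(X<=2) = P(X=0) + P(X=1) + P(X=2)
= 256/28561 + 2304/28561 + 7776/28561
= 10336/28561

10336/28561


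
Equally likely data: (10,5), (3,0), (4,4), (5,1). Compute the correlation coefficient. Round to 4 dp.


Cov(X,Y) = 4.0000, Var(X) = 7.2500, Var(Y) = 4.2500
rho = Cov/(sqrt(VarX)*sqrt(VarY)) = 0.7206

0.7206


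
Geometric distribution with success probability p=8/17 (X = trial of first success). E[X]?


For geometric (trials until first success), E[X] = 1/p = 1/(8/17) = 17/8

17/8


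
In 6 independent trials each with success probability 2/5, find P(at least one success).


P(at least one) = 1 - P(none)
P(none) = (1 - 2/5)^6 = (3/5)^6 = 729/15625
P(at least one) = 1 - 729/15625 = 14896/15625

14896/15625


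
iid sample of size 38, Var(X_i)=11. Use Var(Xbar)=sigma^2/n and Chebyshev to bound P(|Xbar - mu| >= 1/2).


Var(Xbar) = Var(X)/n = 11/38
Chebyshev: P(|Xbar-mu| >= 1/2) <= Var(Xbar)/(1/2)^2 = (11/38)/(1/4) = 22/19
Bound exceeds 1, so trivial bound: 1

1


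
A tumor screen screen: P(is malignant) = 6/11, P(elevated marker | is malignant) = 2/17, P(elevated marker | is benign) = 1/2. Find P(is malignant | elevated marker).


P(A) = P(A|B)P(B) + P(A|B')P(B') = 2/17*6/11 + 1/2*5/11 = 109/374
P(B|A) = P(A|B)P(B)/P(A) = (12/187)/(109/374) = 24/109

24/109


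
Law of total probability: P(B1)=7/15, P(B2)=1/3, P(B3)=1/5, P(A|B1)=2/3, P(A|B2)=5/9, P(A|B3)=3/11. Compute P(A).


P(A) = P(A|B1)P(B1) + P(A|B2)P(B2) + P(A|B3)P(B3)
= 2/3*7/15 + 5/9*1/3 + 3/11*1/5
= 14/45 + 5/27 + 3/55 = 818/1485

818/1485


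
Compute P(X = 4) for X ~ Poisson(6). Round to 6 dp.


P(X=4) = e^(-6) * 6^4 / 4!
≈ 0.002478752177 * 1296 / 24
≈ 0.133853

0.133853


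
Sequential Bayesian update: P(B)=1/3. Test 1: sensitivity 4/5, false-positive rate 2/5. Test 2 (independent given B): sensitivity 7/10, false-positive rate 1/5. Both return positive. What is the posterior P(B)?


After test 1: P(+) = 4/5*1/3 + 2/5*2/3 = 8/15
P(B|+) = (4/15)/(8/15) = 1/2
After test 2 (use post1 as new prior): P(+) = 7/10*1/2 + 1/5*1/2 = 9/20
P(B|+,+) = (7/20)/(9/20) = 7/9

7/9


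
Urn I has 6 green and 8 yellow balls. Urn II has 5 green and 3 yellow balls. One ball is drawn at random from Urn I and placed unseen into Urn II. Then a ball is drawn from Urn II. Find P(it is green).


P(transfer green) = 6/14 = 3/7; P(transfer yellow) = 4/7
If green transferred: Urn II has 6 green of 9, so P(green|green moved) = 2/3
If yellow transferred: Urn II has 5 green of 9, so P(green|yellow moved) = 5/9
By total probability: P(green) = 3/7*2/3 + 4/7*5/9 = 38/63

38/63


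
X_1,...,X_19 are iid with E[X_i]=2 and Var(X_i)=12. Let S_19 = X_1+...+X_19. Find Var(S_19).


By independence, Var(S_n) = n*Var(X_1) = 19*12 = 228

228


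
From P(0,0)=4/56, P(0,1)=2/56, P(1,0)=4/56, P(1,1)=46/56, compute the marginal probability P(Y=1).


P(Y=1) = P(0,1)+P(1,1) = 2/56 + 46/56 = 48/56 = 6/7

6/7


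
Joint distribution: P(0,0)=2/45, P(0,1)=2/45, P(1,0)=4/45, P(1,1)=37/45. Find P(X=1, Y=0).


Read from table: P(X=1, Y=0) = 4/45

4/45


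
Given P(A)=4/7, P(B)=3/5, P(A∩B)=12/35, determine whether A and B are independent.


P(A)*P(B) = 4/7*3/5 = 12/35
P(A∩B) = 12/35, which equals P(A)P(B), so independent

Yes, A and B are independent


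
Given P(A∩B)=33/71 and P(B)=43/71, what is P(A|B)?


P(A|B) = P(A∩B)/P(B) = (33/71)/(43/71) = 33/43

33/43


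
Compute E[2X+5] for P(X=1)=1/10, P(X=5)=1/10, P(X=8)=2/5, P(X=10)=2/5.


E[2X+5] = sum(g(x)*P(x))
= 7*1/10 + 15*1/10 + 21*2/5 + 25*2/5
= 103/5

103/5


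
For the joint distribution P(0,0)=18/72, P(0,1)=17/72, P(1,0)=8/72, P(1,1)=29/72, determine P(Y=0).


P(Y=0) = P(0,0)+P(1,0) = 18/72 + 8/72 = 26/72 = 13/36

13/36


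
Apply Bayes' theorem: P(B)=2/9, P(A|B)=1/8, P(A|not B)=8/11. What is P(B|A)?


P(A) = P(A|B)P(B) + P(A|B')P(B') = 1/8*2/9 + 8/11*7/9 = 235/396
P(B|A) = P(A|B)P(B)/P(A) = (1/36)/(235/396) = 11/235

11/235


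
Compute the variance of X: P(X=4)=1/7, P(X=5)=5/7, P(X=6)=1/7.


E[X] = 5, E[X^2] = 177/7
Var(X) = E[X^2] - (E[X])^2 = 177/7 - (5)^2 = 2/7

2/7


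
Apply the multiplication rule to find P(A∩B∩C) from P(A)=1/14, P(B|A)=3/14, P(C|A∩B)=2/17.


P(A∩B∩C) = P(A) * P(B|A) * P(C|A∩B)
= 1/14 * 3/14 * 2/17
= 3/196 * 2/17 = 3/1666

3/1666


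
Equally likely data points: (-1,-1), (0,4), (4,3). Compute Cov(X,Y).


E[X]=1, E[Y]=2, E[XY]=13/3
Cov(X,Y) = E[XY] - E[X]E[Y] = 13/3 - 1*2 = 7/3

7/3


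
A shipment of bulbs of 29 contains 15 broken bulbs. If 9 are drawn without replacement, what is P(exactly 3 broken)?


P(X=3) = C(15,3)*C(14,6) / C(29,9)
= 455*3003 / 10015005
= 1366365/10015005 = 91/667

91/667


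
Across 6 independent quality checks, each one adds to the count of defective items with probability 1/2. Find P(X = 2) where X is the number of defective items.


P(X=2) = C(6,2) * p^2 * (1-p)^4
= 15 * 1/4 * 1/16
= 15/64

15/64


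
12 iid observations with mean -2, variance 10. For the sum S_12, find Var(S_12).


By independence, Var(S_n) = n*Var(X_1) = 12*10 = 120

120


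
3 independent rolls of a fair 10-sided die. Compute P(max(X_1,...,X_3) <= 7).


P(max <= 7) = P(all X_i <= 7) = (P(X_1 <= 7))^3
= (7/10)^3 = 343/1000

343/1000


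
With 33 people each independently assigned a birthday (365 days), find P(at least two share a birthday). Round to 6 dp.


P(all different) = prod((365-i)/365 for i=0..32) = 0.225028
P(at least one match) = 1 - 0.225028 = 0.774972

0.774972


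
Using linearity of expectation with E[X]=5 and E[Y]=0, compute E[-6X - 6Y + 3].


E[-6X - 6Y + 3] = -6*E[X] - 6*E[Y] + 3
= (-6)*(5) + (-6)*(0) + (3)
= -30 + 0 + 3 = -27

-27


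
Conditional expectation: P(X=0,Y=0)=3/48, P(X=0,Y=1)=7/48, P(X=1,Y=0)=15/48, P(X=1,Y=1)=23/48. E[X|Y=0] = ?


P(Y=0) = 18/48
E[X|Y=0] = (0*3 + 1*15)/18 = 15/18 = 5/6

5/6


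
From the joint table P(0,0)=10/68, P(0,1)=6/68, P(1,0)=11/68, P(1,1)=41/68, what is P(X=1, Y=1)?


Read from table: P(X=1, Y=1) = 41/68

41/68


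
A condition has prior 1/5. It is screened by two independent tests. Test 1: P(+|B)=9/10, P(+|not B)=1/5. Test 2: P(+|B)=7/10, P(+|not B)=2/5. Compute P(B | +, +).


After test 1: P(+) = 9/10*1/5 + 1/5*4/5 = 17/50
P(B|+) = (9/50)/(17/50) = 9/17
After test 2 (use post1 as new prior): P(+) = 7/10*9/17 + 2/5*8/17 = 19/34
P(B|+,+) = (63/170)/(19/34) = 63/95

63/95


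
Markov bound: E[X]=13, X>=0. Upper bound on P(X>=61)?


Markov: P(X >= a) <= E[X]/a
P(X >= 61) <= 13/61

13/61


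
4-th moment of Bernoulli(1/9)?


For Bernoulli: X in {0,1}
E[X^4] = 0^4*(1-1/9) + 1^4*1/9 = 1/9

1/9


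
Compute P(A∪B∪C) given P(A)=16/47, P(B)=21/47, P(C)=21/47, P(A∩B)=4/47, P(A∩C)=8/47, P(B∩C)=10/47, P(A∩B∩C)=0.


P(A∪B∪C) = P(A)+P(B)+P(C) - P(AB)-P(AC)-P(BC) + P(ABC)
= 16/47+21/47+21/47 - 4/47-8/47-10/47 + 0
= 36/47

36/47


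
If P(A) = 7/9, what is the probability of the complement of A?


P(A') = 1 - P(A) = 1 - 7/9 = 2/9

2/9


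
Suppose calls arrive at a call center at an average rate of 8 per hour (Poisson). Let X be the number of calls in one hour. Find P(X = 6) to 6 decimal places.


P(X=6) = e^(-8) * 8^6 / 6!
≈ 0.0003354626279 * 262144 / 720
≈ 0.122138

0.122138


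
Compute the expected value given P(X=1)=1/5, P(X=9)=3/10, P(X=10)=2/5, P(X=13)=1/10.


E[X] = sum(x * P(x))
= 1*1/5 + 9*3/10 + 10*2/5 + 13*1/10
= 41/5

41/5


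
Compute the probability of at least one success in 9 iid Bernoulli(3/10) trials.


P(at least one) = 1 - P(none)
P(none) = (1 - 3/10)^9 = (7/10)^9 = 40353607/1000000000
P(at least one) = 1 - 40353607/1000000000 = 959646393/1000000000

959646393/1000000000


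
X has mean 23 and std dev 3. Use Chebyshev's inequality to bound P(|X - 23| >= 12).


k = 12/3 = 4
Chebyshev: P(|X-mu| >= k*sigma) <= 1/k^2 = 1/4^2 = 1/16

1/16


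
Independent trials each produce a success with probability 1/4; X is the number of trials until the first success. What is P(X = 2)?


P(X=2) = (1-p)^1 * p = (3/4)^1 * 1/4
= 3/4 * 1/4 = 3/16

3/16


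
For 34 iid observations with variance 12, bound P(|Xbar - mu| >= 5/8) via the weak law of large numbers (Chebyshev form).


Var(Xbar) = Var(X)/n = 12/34
Chebyshev: P(|Xbar-mu| >= 5/8) <= Var(Xbar)/(5/8)^2 = (6/17)/(25/64) = 384/425

384/425


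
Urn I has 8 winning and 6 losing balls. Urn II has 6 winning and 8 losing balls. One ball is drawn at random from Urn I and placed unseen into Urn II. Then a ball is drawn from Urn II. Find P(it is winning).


P(transfer winning) = 8/14 = 4/7; P(transfer losing) = 3/7
If winning transferred: Urn II has 7 winning of 15, so P(winning|winning moved) = 7/15
If losing transferred: Urn II has 6 winning of 15, so P(winning|losing moved) = 2/5
By total probability: P(winning) = 4/7*7/15 + 3/7*2/5 = 46/105

46/105


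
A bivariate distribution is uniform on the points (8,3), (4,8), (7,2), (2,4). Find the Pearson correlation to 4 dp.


Cov(X,Y) = -2.8125, Var(X) = 5.6875, Var(Y) = 5.1875
rho = Cov/(sqrt(VarX)*sqrt(VarY)) = -0.5178

-0.5178


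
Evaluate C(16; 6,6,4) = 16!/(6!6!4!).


16! = 20922789888000
Denominator: 6!=720 * 6!=720 * 4!=24
Coefficient = 20922789888000 / 12441600 = 1681680

1681680


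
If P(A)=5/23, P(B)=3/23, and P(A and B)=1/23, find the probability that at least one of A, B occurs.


P(A∪B) = P(A) + P(B) - P(A∩B)
= 5/23 + 3/23 - 1/23 = 7/23

7/23


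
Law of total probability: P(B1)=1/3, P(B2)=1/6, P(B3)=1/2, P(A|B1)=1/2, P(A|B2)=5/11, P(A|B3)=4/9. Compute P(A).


P(A) = P(A|B1)P(B1) + P(A|B2)P(B2) + P(A|B3)P(B3)
= 1/2*1/3 + 5/11*1/6 + 4/9*1/2
= 1/6 + 5/66 + 2/9 = 46/99

46/99


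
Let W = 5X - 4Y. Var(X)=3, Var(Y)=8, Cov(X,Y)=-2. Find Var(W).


Var(5X - 4Y) = 5^2*Var(X) + (-4)^2*Var(Y) + 2*5*(-4)*Cov(X,Y)
= 25*3 + 16*8 - 40*(-2)
= 75 + 128 + 80 = 283

283


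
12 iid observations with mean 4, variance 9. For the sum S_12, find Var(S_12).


By independence, Var(S_n) = n*Var(X_1) = 12*9 = 108

108


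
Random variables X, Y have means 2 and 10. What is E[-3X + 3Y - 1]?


E[-3X + 3Y - 1] = -3*E[X] + 3*E[Y] - 1
= (-3)*(2) + (3)*(10) + (-1)
= -6 + 30 - 1 = 23

23


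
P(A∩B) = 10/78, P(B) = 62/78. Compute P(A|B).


P(A|B) = P(A∩B)/P(B) = (10/78)/(62/78) = 10/62 = 5/31

5/31


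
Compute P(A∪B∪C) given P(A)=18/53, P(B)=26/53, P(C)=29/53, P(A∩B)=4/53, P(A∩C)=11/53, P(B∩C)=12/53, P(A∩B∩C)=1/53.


P(A∪B∪C) = P(A)+P(B)+P(C) - P(AB)-P(AC)-P(BC) + P(ABC)
= 18/53+26/53+29/53 - 4/53-11/53-12/53 + 1/53
= 47/53

47/53


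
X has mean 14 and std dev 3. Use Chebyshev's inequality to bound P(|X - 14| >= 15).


k = 15/3 = 5
Chebyshev: P(|X-mu| >= k*sigma) <= 1/k^2 = 1/5^2 = 1/25

1/25


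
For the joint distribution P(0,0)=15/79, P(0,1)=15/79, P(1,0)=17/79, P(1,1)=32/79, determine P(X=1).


P(X=1) = P(1,0)+P(1,1) = 17/79 + 32/79 = 49/79

49/79


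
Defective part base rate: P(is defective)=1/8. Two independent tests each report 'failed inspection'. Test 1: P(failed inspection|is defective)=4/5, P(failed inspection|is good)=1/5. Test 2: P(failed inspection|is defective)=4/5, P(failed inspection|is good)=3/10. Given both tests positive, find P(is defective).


After test 1: P(+) = 4/5*1/8 + 1/5*7/8 = 11/40
P(B|+) = (1/10)/(11/40) = 4/11
After test 2 (use post1 as new prior): P(+) = 4/5*4/11 + 3/10*7/11 = 53/110
P(B|+,+) = (16/55)/(53/110) = 32/53

32/53


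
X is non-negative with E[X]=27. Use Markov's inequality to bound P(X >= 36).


Markov: P(X >= a) <= E[X]/a
P(X >= 36) <= 27/36 = 3/4

3/4


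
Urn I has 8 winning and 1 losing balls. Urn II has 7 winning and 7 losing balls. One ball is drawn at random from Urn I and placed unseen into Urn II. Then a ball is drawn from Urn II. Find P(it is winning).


P(transfer winning) = 8/9; P(transfer losing) = 1/9
If winning transferred: Urn II has 8 winning of 15, so P(winning|winning moved) = 8/15
If losing transferred: Urn II has 7 winning of 15, so P(winning|losing moved) = 7/15
By total probability: P(winning) = 8/9*8/15 + 1/9*7/15 = 71/135

71/135


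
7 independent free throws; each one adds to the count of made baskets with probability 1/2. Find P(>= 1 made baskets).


P(at least one) = 1 - P(none)
P(none) = (1 - 1/2)^7 = (1/2)^7 = 1/128
P(at least one) = 1 - 1/128 = 127/128

127/128


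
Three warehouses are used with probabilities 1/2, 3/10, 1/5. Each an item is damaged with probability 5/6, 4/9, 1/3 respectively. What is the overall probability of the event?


P(A) = P(A|B1)P(B1) + P(A|B2)P(B2) + P(A|B3)P(B3)
= 5/6*1/2 + 4/9*3/10 + 1/3*1/5
= 5/12 + 2/15 + 1/15 = 37/60

37/60


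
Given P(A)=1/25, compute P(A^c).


P(A') = 1 - P(A) = 1 - 1/25 = 24/25

24/25


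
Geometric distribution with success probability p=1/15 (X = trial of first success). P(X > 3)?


P(X > 3) = P(first 3 trials all fail) = (1-p)^3 = (14/15)^3 = 2744/3375

2744/3375


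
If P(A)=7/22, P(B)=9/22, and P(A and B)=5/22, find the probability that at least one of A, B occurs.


P(A∪B) = P(A) + P(B) - P(A∩B)
= 7/22 + 9/22 - 5/22 = 1/2

1/2


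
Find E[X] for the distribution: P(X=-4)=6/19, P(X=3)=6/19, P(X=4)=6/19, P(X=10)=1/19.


E[X] = sum(x * P(x))
= -4*6/19 + 3*6/19 + 4*6/19 + 10*1/19
= 28/19

28/19


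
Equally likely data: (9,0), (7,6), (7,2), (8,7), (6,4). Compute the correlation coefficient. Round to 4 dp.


Cov(X,Y) = -0.9200, Var(X) = 1.0400, Var(Y) = 6.5600
rho = Cov/(sqrt(VarX)*sqrt(VarY)) = -0.3522

-0.3522


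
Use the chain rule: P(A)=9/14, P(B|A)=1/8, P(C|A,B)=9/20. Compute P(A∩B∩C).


P(A∩B∩C) = P(A) * P(B|A) * P(C|A∩B)
= 9/14 * 1/8 * 9/20
= 9/112 * 9/20 = 81/2240

81/2240


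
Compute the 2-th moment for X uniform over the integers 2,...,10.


E[X^2] = (1/9) * sum(x^2 for x=2..10)
= 384/9 = 128/3

128/3


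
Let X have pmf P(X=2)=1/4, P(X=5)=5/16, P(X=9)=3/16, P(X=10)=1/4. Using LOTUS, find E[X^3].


E[X^3] = sum(g(x)*P(x))
= 8*1/4 + 125*5/16 + 729*3/16 + 1000*1/4
= 1711/4

1711/4


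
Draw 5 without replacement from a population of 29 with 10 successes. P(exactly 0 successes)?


P(X=0) = C(10,0)*C(19,5) / C(29,5)
= 1*11628 / 118755
= 11628/118755 = 1292/13195

1292/13195


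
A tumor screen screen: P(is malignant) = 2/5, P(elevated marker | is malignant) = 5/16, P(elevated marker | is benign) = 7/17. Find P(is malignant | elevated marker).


P(A) = P(A|B)P(B) + P(A|B')P(B') = 5/16*2/5 + 7/17*3/5 = 253/680
P(B|A) = P(A|B)P(B)/P(A) = (1/8)/(253/680) = 85/253

85/253


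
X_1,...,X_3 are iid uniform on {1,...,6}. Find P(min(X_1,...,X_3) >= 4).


P(min >= 4) = P(all X_i >= 4) = (P(X_1 >= 4))^3
= (3/6)^3 = (1/2)^3 = 1/8

1/8


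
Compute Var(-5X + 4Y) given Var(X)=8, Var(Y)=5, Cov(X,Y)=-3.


Var(-5X + 4Y) = (-5)^2*Var(X) + 4^2*Var(Y) + 2*(-5)*4*Cov(X,Y)
= 25*8 + 16*5 - 40*(-3)
= 200 + 80 + 120 = 400

400


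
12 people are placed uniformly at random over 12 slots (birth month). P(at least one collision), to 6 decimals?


P(all different) = prod((12-i)/12 for i=0..11) = 0.000054
P(at least one match) = 1 - 0.000054 = 0.999946

0.999946


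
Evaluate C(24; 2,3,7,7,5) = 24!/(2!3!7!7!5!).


24! = 620448401733239439360000
Denominator: 2!=2 * 3!=6 * 7!=5040 * 7!=5040 * 5!=120
Coefficient = 620448401733239439360000 / 36578304000 = 16962197091840

16962197091840


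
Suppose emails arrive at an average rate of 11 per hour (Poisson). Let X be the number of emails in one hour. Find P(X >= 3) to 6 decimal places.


P(X>=3) = 1 - P(X<=2) = 1 - (e^(-11)*11^0/0! + e^(-11)*11^1/1! + e^(-11)*11^2/2!)
≈ 1 - (0.0000167017 + 0.0001837187 + 0.0010104529)
= 1 - 0.0012108733 = 0.9987891267
≈ 0.998789

0.998789


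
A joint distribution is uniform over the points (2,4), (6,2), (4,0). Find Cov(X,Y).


E[X]=4, E[Y]=2, E[XY]=20/3
Cov(X,Y) = E[XY] - E[X]E[Y] = 20/3 - 4*2 = -4/3

-4/3


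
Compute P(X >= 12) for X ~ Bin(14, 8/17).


P(X>=12) = P(X=12) + P(X=13) + P(X=14)
= 506531263021056/168377826559400929 + 69269232549888/168377826559400929 + 4398046511104/168377826559400929
= 580198542082048/168377826559400929

580198542082048/168377826559400929


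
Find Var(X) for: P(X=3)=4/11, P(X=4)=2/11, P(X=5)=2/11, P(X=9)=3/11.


E[X] = 57/11, E[X^2] = 361/11
Var(X) = E[X^2] - (E[X])^2 = 361/11 - (57/11)^2 = 722/121

722/121


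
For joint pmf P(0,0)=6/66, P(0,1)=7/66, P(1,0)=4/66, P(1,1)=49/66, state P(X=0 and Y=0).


Read from table: P(X=0, Y=0) = 6/66 = 1/11

1/11


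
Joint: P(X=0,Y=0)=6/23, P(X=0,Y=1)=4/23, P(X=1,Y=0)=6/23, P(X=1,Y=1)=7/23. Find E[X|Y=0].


P(Y=0) = 12/23
E[X|Y=0] = (0*6 + 1*6)/12 = 6/12 = 1/2

1/2


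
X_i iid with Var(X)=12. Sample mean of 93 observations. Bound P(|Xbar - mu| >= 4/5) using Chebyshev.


Var(Xbar) = Var(X)/n = 12/93
Chebyshev: P(|Xbar-mu| >= 4/5) <= Var(Xbar)/(4/5)^2 = (4/31)/(16/25) = 25/124

25/124


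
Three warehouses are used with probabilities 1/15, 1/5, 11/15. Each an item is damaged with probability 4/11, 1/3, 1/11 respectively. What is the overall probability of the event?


P(A) = P(A|B1)P(B1) + P(A|B2)P(B2) + P(A|B3)P(B3)
= 4/11*1/15 + 1/3*1/5 + 1/11*11/15
= 4/165 + 1/15 + 1/15 = 26/165

26/165


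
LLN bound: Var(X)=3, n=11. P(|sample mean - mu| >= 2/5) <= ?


Var(Xbar) = Var(X)/n = 3/11
Chebyshev: P(|Xbar-mu| >= 2/5) <= Var(Xbar)/(2/5)^2 = (3/11)/(4/25) = 75/44
Bound exceeds 1, so trivial bound: 1

1


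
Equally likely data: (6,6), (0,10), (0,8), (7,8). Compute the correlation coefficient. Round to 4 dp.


Cov(X,Y) = -3.0000, Var(X) = 10.6875, Var(Y) = 2.0000
rho = Cov/(sqrt(VarX)*sqrt(VarY)) = -0.6489

-0.6489


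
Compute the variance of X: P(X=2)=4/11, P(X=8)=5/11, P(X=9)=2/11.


E[X] = 6, E[X^2] = 498/11
Var(X) = E[X^2] - (E[X])^2 = 498/11 - (6)^2 = 102/11

102/11


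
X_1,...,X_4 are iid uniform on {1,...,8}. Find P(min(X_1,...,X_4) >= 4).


P(min >= 4) = P(all X_i >= 4) = (P(X_1 >= 4))^4
= (5/8)^4 = 625/4096

625/4096


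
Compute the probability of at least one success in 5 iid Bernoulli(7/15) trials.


P(at least one) = 1 - P(none)
P(none) = (1 - 7/15)^5 = (8/15)^5 = 32768/759375
P(at least one) = 1 - 32768/759375 = 726607/759375

726607/759375


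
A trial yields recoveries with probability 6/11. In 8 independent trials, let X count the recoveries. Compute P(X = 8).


P(X=8) = C(8,8) * p^8 * (1-p)^0
= 1 * 1679616/214358881 * 1
= 1679616/214358881

1679616/214358881


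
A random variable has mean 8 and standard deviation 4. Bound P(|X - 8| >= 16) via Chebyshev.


k = 16/4 = 4
Chebyshev: P(|X-mu| >= k*sigma) <= 1/k^2 = 1/4^2 = 1/16

1/16


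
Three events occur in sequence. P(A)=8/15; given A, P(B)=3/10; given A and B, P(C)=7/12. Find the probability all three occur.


P(A∩B∩C) = P(A) * P(B|A) * P(C|A∩B)
= 8/15 * 3/10 * 7/12
= 4/25 * 7/12 = 7/75

7/75


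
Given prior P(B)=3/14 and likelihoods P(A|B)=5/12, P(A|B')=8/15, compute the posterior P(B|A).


P(A) = P(A|B)P(B) + P(A|B')P(B') = 5/12*3/14 + 8/15*11/14 = 61/120
P(B|A) = P(A|B)P(B)/P(A) = (5/56)/(61/120) = 75/427

75/427


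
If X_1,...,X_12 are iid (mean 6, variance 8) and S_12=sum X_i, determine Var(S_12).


By independence, Var(S_n) = n*Var(X_1) = 12*8 = 96

96


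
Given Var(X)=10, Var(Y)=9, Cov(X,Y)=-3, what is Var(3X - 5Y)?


Var(3X - 5Y) = 3^2*Var(X) + (-5)^2*Var(Y) + 2*3*(-5)*Cov(X,Y)
= 9*10 + 25*9 - 30*(-3)
= 90 + 225 + 90 = 405

405


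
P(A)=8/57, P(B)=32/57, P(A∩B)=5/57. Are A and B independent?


P(A)*P(B) = 8/57*32/57 = 256/3249
P(A∩B) = 5/57 != 256/3249, so not independent

No, A and B are not independent


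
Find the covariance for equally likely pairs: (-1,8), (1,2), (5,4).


E[X]=5/3, E[Y]=14/3, E[XY]=14/3
Cov(X,Y) = E[XY] - E[X]E[Y] = 14/3 - 5/3*14/3 = -28/9

-28/9


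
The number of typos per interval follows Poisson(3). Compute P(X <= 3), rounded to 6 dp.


P(X<=3) = e^(-3)*3^0/0! + e^(-3)*3^1/1! + e^(-3)*3^2/2! + e^(-3)*3^3/3!
≈ 0.0497870684 + 0.1493612051 + 0.2240418077 + 0.2240418077
= 0.6472318889
≈ 0.647232

0.647232


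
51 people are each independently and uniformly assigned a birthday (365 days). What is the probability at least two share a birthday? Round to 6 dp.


P(all different) = prod((365-i)/365 for i=0..50) = 0.025568
P(at least one match) = 1 - 0.025568 = 0.974432

0.974432
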